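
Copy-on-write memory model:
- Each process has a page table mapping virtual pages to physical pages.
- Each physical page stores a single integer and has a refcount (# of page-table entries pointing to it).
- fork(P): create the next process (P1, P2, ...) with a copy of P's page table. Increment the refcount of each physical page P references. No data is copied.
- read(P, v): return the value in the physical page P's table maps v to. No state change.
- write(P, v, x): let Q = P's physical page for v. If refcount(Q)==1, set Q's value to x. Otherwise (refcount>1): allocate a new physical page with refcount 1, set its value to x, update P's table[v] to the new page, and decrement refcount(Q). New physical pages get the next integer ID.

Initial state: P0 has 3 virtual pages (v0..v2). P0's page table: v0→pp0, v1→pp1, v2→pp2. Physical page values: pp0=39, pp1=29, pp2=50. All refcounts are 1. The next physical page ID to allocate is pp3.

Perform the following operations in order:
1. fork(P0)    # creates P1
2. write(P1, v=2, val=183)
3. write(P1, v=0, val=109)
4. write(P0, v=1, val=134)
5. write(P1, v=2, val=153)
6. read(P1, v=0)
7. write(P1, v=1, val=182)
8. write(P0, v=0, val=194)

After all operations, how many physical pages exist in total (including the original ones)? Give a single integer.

Answer: 6

Derivation:
Op 1: fork(P0) -> P1. 3 ppages; refcounts: pp0:2 pp1:2 pp2:2
Op 2: write(P1, v2, 183). refcount(pp2)=2>1 -> COPY to pp3. 4 ppages; refcounts: pp0:2 pp1:2 pp2:1 pp3:1
Op 3: write(P1, v0, 109). refcount(pp0)=2>1 -> COPY to pp4. 5 ppages; refcounts: pp0:1 pp1:2 pp2:1 pp3:1 pp4:1
Op 4: write(P0, v1, 134). refcount(pp1)=2>1 -> COPY to pp5. 6 ppages; refcounts: pp0:1 pp1:1 pp2:1 pp3:1 pp4:1 pp5:1
Op 5: write(P1, v2, 153). refcount(pp3)=1 -> write in place. 6 ppages; refcounts: pp0:1 pp1:1 pp2:1 pp3:1 pp4:1 pp5:1
Op 6: read(P1, v0) -> 109. No state change.
Op 7: write(P1, v1, 182). refcount(pp1)=1 -> write in place. 6 ppages; refcounts: pp0:1 pp1:1 pp2:1 pp3:1 pp4:1 pp5:1
Op 8: write(P0, v0, 194). refcount(pp0)=1 -> write in place. 6 ppages; refcounts: pp0:1 pp1:1 pp2:1 pp3:1 pp4:1 pp5:1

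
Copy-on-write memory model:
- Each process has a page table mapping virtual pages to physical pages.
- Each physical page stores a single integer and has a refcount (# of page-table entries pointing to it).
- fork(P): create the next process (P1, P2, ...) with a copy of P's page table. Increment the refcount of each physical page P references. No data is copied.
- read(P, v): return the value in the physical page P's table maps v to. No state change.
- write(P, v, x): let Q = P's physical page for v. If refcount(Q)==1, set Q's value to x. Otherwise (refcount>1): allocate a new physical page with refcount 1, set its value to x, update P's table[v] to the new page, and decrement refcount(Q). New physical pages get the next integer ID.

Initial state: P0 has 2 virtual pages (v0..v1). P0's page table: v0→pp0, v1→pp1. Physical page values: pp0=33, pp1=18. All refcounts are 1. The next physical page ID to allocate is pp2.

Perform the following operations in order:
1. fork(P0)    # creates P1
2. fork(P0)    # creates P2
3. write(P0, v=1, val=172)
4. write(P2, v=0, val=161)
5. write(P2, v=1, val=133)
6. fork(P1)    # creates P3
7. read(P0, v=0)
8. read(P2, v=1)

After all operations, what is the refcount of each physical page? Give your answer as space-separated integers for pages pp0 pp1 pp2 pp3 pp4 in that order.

Op 1: fork(P0) -> P1. 2 ppages; refcounts: pp0:2 pp1:2
Op 2: fork(P0) -> P2. 2 ppages; refcounts: pp0:3 pp1:3
Op 3: write(P0, v1, 172). refcount(pp1)=3>1 -> COPY to pp2. 3 ppages; refcounts: pp0:3 pp1:2 pp2:1
Op 4: write(P2, v0, 161). refcount(pp0)=3>1 -> COPY to pp3. 4 ppages; refcounts: pp0:2 pp1:2 pp2:1 pp3:1
Op 5: write(P2, v1, 133). refcount(pp1)=2>1 -> COPY to pp4. 5 ppages; refcounts: pp0:2 pp1:1 pp2:1 pp3:1 pp4:1
Op 6: fork(P1) -> P3. 5 ppages; refcounts: pp0:3 pp1:2 pp2:1 pp3:1 pp4:1
Op 7: read(P0, v0) -> 33. No state change.
Op 8: read(P2, v1) -> 133. No state change.

Answer: 3 2 1 1 1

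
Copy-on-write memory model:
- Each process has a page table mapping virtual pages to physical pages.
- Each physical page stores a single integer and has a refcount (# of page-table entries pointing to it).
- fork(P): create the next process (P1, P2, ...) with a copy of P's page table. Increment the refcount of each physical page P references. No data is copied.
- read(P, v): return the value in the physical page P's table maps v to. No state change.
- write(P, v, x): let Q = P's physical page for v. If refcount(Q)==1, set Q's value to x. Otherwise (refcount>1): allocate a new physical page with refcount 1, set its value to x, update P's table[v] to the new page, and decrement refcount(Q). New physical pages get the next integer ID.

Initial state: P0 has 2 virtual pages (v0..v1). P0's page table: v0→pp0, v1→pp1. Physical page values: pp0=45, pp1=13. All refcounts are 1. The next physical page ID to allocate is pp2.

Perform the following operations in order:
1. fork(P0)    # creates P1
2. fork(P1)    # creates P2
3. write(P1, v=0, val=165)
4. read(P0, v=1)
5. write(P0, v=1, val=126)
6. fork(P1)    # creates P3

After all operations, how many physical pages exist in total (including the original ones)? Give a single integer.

Op 1: fork(P0) -> P1. 2 ppages; refcounts: pp0:2 pp1:2
Op 2: fork(P1) -> P2. 2 ppages; refcounts: pp0:3 pp1:3
Op 3: write(P1, v0, 165). refcount(pp0)=3>1 -> COPY to pp2. 3 ppages; refcounts: pp0:2 pp1:3 pp2:1
Op 4: read(P0, v1) -> 13. No state change.
Op 5: write(P0, v1, 126). refcount(pp1)=3>1 -> COPY to pp3. 4 ppages; refcounts: pp0:2 pp1:2 pp2:1 pp3:1
Op 6: fork(P1) -> P3. 4 ppages; refcounts: pp0:2 pp1:3 pp2:2 pp3:1

Answer: 4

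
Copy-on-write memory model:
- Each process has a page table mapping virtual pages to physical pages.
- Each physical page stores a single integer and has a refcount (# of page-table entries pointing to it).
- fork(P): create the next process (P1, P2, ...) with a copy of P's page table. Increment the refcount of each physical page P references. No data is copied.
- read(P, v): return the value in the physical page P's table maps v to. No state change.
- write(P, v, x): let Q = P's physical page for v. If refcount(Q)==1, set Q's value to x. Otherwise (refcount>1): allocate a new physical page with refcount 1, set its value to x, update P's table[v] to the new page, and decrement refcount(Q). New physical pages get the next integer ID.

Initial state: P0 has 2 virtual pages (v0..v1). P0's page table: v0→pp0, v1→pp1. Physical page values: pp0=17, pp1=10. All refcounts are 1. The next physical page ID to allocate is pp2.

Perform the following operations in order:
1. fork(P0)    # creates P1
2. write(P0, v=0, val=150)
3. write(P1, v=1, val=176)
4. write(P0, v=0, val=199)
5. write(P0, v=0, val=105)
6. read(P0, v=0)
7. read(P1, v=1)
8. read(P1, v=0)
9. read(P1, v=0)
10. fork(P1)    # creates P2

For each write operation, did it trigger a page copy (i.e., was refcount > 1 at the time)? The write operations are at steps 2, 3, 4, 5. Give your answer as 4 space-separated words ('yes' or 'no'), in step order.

Op 1: fork(P0) -> P1. 2 ppages; refcounts: pp0:2 pp1:2
Op 2: write(P0, v0, 150). refcount(pp0)=2>1 -> COPY to pp2. 3 ppages; refcounts: pp0:1 pp1:2 pp2:1
Op 3: write(P1, v1, 176). refcount(pp1)=2>1 -> COPY to pp3. 4 ppages; refcounts: pp0:1 pp1:1 pp2:1 pp3:1
Op 4: write(P0, v0, 199). refcount(pp2)=1 -> write in place. 4 ppages; refcounts: pp0:1 pp1:1 pp2:1 pp3:1
Op 5: write(P0, v0, 105). refcount(pp2)=1 -> write in place. 4 ppages; refcounts: pp0:1 pp1:1 pp2:1 pp3:1
Op 6: read(P0, v0) -> 105. No state change.
Op 7: read(P1, v1) -> 176. No state change.
Op 8: read(P1, v0) -> 17. No state change.
Op 9: read(P1, v0) -> 17. No state change.
Op 10: fork(P1) -> P2. 4 ppages; refcounts: pp0:2 pp1:1 pp2:1 pp3:2

yes yes no no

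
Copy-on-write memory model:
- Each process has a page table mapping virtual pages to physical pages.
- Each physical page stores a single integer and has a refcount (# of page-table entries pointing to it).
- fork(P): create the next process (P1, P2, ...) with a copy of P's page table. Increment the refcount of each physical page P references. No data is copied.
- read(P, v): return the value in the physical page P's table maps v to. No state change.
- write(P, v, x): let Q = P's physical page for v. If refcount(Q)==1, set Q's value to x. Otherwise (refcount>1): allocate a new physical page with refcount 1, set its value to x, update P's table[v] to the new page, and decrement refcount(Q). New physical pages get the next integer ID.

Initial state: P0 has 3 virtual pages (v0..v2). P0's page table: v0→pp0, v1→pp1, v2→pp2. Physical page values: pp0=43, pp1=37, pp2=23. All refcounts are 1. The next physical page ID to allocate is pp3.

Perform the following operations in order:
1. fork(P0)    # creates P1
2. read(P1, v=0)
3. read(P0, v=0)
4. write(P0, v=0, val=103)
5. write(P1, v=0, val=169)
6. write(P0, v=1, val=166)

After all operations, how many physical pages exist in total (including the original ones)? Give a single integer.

Op 1: fork(P0) -> P1. 3 ppages; refcounts: pp0:2 pp1:2 pp2:2
Op 2: read(P1, v0) -> 43. No state change.
Op 3: read(P0, v0) -> 43. No state change.
Op 4: write(P0, v0, 103). refcount(pp0)=2>1 -> COPY to pp3. 4 ppages; refcounts: pp0:1 pp1:2 pp2:2 pp3:1
Op 5: write(P1, v0, 169). refcount(pp0)=1 -> write in place. 4 ppages; refcounts: pp0:1 pp1:2 pp2:2 pp3:1
Op 6: write(P0, v1, 166). refcount(pp1)=2>1 -> COPY to pp4. 5 ppages; refcounts: pp0:1 pp1:1 pp2:2 pp3:1 pp4:1

Answer: 5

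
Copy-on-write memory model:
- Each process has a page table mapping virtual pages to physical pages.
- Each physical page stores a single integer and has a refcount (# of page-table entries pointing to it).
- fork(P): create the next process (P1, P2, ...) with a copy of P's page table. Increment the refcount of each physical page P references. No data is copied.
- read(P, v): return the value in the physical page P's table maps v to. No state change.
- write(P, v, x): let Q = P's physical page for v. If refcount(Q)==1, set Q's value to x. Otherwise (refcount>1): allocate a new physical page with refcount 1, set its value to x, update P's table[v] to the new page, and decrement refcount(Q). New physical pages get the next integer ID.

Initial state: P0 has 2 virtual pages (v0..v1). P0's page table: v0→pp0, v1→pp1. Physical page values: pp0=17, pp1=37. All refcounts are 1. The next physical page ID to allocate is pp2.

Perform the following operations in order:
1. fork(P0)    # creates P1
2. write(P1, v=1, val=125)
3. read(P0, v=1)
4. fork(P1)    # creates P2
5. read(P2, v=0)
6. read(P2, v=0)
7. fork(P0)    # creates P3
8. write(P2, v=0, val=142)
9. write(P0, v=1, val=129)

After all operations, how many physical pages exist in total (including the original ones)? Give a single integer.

Op 1: fork(P0) -> P1. 2 ppages; refcounts: pp0:2 pp1:2
Op 2: write(P1, v1, 125). refcount(pp1)=2>1 -> COPY to pp2. 3 ppages; refcounts: pp0:2 pp1:1 pp2:1
Op 3: read(P0, v1) -> 37. No state change.
Op 4: fork(P1) -> P2. 3 ppages; refcounts: pp0:3 pp1:1 pp2:2
Op 5: read(P2, v0) -> 17. No state change.
Op 6: read(P2, v0) -> 17. No state change.
Op 7: fork(P0) -> P3. 3 ppages; refcounts: pp0:4 pp1:2 pp2:2
Op 8: write(P2, v0, 142). refcount(pp0)=4>1 -> COPY to pp3. 4 ppages; refcounts: pp0:3 pp1:2 pp2:2 pp3:1
Op 9: write(P0, v1, 129). refcount(pp1)=2>1 -> COPY to pp4. 5 ppages; refcounts: pp0:3 pp1:1 pp2:2 pp3:1 pp4:1

Answer: 5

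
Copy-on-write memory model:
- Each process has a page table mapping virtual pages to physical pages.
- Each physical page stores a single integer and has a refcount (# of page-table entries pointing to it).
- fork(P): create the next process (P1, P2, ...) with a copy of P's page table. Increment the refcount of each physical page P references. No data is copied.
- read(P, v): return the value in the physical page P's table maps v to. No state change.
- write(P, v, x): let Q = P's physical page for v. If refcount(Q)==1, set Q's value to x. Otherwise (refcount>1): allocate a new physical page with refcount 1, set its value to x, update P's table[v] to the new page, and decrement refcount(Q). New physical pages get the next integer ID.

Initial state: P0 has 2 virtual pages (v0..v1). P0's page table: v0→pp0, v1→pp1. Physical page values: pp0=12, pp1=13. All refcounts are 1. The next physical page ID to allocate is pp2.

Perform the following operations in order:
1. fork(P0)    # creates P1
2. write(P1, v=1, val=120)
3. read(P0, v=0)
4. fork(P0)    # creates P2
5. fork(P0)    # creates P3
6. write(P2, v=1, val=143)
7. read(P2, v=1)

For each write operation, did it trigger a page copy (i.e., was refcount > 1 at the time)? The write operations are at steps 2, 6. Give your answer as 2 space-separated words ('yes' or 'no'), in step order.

Op 1: fork(P0) -> P1. 2 ppages; refcounts: pp0:2 pp1:2
Op 2: write(P1, v1, 120). refcount(pp1)=2>1 -> COPY to pp2. 3 ppages; refcounts: pp0:2 pp1:1 pp2:1
Op 3: read(P0, v0) -> 12. No state change.
Op 4: fork(P0) -> P2. 3 ppages; refcounts: pp0:3 pp1:2 pp2:1
Op 5: fork(P0) -> P3. 3 ppages; refcounts: pp0:4 pp1:3 pp2:1
Op 6: write(P2, v1, 143). refcount(pp1)=3>1 -> COPY to pp3. 4 ppages; refcounts: pp0:4 pp1:2 pp2:1 pp3:1
Op 7: read(P2, v1) -> 143. No state change.

yes yes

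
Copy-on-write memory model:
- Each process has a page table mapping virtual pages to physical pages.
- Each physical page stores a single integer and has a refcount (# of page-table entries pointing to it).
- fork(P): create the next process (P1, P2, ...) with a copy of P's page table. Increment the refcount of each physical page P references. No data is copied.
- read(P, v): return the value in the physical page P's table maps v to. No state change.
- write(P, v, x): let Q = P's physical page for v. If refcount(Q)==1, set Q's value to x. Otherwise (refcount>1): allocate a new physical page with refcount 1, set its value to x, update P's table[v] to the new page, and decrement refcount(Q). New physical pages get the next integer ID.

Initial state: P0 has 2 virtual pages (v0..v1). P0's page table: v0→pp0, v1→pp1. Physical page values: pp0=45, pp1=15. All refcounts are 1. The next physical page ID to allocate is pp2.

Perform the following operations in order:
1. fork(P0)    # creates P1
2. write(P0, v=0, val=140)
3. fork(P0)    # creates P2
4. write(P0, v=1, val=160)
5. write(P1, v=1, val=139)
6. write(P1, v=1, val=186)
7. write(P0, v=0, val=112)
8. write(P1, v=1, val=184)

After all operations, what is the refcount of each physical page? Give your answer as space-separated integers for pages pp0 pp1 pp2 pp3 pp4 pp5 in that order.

Answer: 1 1 1 1 1 1

Derivation:
Op 1: fork(P0) -> P1. 2 ppages; refcounts: pp0:2 pp1:2
Op 2: write(P0, v0, 140). refcount(pp0)=2>1 -> COPY to pp2. 3 ppages; refcounts: pp0:1 pp1:2 pp2:1
Op 3: fork(P0) -> P2. 3 ppages; refcounts: pp0:1 pp1:3 pp2:2
Op 4: write(P0, v1, 160). refcount(pp1)=3>1 -> COPY to pp3. 4 ppages; refcounts: pp0:1 pp1:2 pp2:2 pp3:1
Op 5: write(P1, v1, 139). refcount(pp1)=2>1 -> COPY to pp4. 5 ppages; refcounts: pp0:1 pp1:1 pp2:2 pp3:1 pp4:1
Op 6: write(P1, v1, 186). refcount(pp4)=1 -> write in place. 5 ppages; refcounts: pp0:1 pp1:1 pp2:2 pp3:1 pp4:1
Op 7: write(P0, v0, 112). refcount(pp2)=2>1 -> COPY to pp5. 6 ppages; refcounts: pp0:1 pp1:1 pp2:1 pp3:1 pp4:1 pp5:1
Op 8: write(P1, v1, 184). refcount(pp4)=1 -> write in place. 6 ppages; refcounts: pp0:1 pp1:1 pp2:1 pp3:1 pp4:1 pp5:1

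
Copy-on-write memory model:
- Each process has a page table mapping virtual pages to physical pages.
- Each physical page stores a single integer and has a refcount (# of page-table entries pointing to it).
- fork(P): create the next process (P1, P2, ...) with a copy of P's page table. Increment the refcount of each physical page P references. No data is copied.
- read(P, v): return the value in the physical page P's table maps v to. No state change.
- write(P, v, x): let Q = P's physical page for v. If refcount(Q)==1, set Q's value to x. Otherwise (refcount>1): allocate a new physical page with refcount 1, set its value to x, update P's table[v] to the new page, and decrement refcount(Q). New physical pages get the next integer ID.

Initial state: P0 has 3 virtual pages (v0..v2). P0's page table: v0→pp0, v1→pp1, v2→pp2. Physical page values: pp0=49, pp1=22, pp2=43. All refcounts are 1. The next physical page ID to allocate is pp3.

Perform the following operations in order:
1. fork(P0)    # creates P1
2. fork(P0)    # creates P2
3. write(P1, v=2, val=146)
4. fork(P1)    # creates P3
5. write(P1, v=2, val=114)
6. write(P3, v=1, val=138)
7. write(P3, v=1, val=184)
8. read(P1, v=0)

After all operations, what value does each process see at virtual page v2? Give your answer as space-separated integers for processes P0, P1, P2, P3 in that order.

Answer: 43 114 43 146

Derivation:
Op 1: fork(P0) -> P1. 3 ppages; refcounts: pp0:2 pp1:2 pp2:2
Op 2: fork(P0) -> P2. 3 ppages; refcounts: pp0:3 pp1:3 pp2:3
Op 3: write(P1, v2, 146). refcount(pp2)=3>1 -> COPY to pp3. 4 ppages; refcounts: pp0:3 pp1:3 pp2:2 pp3:1
Op 4: fork(P1) -> P3. 4 ppages; refcounts: pp0:4 pp1:4 pp2:2 pp3:2
Op 5: write(P1, v2, 114). refcount(pp3)=2>1 -> COPY to pp4. 5 ppages; refcounts: pp0:4 pp1:4 pp2:2 pp3:1 pp4:1
Op 6: write(P3, v1, 138). refcount(pp1)=4>1 -> COPY to pp5. 6 ppages; refcounts: pp0:4 pp1:3 pp2:2 pp3:1 pp4:1 pp5:1
Op 7: write(P3, v1, 184). refcount(pp5)=1 -> write in place. 6 ppages; refcounts: pp0:4 pp1:3 pp2:2 pp3:1 pp4:1 pp5:1
Op 8: read(P1, v0) -> 49. No state change.
P0: v2 -> pp2 = 43
P1: v2 -> pp4 = 114
P2: v2 -> pp2 = 43
P3: v2 -> pp3 = 146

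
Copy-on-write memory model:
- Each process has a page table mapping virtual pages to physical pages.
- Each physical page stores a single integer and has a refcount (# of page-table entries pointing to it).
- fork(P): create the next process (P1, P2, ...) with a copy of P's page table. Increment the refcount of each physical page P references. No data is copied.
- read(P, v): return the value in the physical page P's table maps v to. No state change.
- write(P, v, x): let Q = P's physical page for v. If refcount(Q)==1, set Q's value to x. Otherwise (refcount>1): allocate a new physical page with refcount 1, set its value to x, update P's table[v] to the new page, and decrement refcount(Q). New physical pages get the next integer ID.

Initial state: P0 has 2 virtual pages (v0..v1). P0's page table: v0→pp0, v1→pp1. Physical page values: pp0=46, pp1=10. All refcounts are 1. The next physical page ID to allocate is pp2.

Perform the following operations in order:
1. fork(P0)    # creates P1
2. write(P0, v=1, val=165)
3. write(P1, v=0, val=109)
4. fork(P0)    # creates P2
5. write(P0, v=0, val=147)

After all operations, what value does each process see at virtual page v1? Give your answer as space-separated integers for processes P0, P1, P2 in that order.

Op 1: fork(P0) -> P1. 2 ppages; refcounts: pp0:2 pp1:2
Op 2: write(P0, v1, 165). refcount(pp1)=2>1 -> COPY to pp2. 3 ppages; refcounts: pp0:2 pp1:1 pp2:1
Op 3: write(P1, v0, 109). refcount(pp0)=2>1 -> COPY to pp3. 4 ppages; refcounts: pp0:1 pp1:1 pp2:1 pp3:1
Op 4: fork(P0) -> P2. 4 ppages; refcounts: pp0:2 pp1:1 pp2:2 pp3:1
Op 5: write(P0, v0, 147). refcount(pp0)=2>1 -> COPY to pp4. 5 ppages; refcounts: pp0:1 pp1:1 pp2:2 pp3:1 pp4:1
P0: v1 -> pp2 = 165
P1: v1 -> pp1 = 10
P2: v1 -> pp2 = 165

Answer: 165 10 165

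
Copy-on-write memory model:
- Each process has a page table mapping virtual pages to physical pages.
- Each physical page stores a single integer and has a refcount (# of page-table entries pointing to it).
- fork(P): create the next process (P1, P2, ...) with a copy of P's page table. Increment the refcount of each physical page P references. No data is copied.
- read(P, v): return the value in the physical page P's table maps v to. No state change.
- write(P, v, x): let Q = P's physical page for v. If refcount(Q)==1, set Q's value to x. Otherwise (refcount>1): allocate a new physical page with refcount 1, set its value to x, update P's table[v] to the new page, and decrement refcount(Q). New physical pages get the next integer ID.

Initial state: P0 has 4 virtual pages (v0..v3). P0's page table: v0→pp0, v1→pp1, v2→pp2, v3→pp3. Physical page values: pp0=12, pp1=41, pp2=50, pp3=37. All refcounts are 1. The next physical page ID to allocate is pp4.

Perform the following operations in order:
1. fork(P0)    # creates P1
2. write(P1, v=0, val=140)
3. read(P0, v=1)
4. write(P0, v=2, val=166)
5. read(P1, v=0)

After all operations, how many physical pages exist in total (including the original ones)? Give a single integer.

Answer: 6

Derivation:
Op 1: fork(P0) -> P1. 4 ppages; refcounts: pp0:2 pp1:2 pp2:2 pp3:2
Op 2: write(P1, v0, 140). refcount(pp0)=2>1 -> COPY to pp4. 5 ppages; refcounts: pp0:1 pp1:2 pp2:2 pp3:2 pp4:1
Op 3: read(P0, v1) -> 41. No state change.
Op 4: write(P0, v2, 166). refcount(pp2)=2>1 -> COPY to pp5. 6 ppages; refcounts: pp0:1 pp1:2 pp2:1 pp3:2 pp4:1 pp5:1
Op 5: read(P1, v0) -> 140. No state change.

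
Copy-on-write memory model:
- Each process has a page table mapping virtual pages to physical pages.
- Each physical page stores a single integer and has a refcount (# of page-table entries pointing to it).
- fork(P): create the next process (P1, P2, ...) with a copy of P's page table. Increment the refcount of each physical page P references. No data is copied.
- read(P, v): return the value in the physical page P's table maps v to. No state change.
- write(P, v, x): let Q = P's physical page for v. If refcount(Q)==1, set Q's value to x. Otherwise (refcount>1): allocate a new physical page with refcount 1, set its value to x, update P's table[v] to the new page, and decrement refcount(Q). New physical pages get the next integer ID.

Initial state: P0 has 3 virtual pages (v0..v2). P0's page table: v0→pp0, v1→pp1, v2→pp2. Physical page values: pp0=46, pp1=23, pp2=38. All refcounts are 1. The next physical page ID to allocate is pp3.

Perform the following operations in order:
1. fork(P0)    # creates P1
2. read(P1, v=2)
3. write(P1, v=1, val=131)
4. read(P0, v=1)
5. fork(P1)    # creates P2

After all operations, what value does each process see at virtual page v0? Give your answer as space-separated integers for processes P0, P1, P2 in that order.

Answer: 46 46 46

Derivation:
Op 1: fork(P0) -> P1. 3 ppages; refcounts: pp0:2 pp1:2 pp2:2
Op 2: read(P1, v2) -> 38. No state change.
Op 3: write(P1, v1, 131). refcount(pp1)=2>1 -> COPY to pp3. 4 ppages; refcounts: pp0:2 pp1:1 pp2:2 pp3:1
Op 4: read(P0, v1) -> 23. No state change.
Op 5: fork(P1) -> P2. 4 ppages; refcounts: pp0:3 pp1:1 pp2:3 pp3:2
P0: v0 -> pp0 = 46
P1: v0 -> pp0 = 46
P2: v0 -> pp0 = 46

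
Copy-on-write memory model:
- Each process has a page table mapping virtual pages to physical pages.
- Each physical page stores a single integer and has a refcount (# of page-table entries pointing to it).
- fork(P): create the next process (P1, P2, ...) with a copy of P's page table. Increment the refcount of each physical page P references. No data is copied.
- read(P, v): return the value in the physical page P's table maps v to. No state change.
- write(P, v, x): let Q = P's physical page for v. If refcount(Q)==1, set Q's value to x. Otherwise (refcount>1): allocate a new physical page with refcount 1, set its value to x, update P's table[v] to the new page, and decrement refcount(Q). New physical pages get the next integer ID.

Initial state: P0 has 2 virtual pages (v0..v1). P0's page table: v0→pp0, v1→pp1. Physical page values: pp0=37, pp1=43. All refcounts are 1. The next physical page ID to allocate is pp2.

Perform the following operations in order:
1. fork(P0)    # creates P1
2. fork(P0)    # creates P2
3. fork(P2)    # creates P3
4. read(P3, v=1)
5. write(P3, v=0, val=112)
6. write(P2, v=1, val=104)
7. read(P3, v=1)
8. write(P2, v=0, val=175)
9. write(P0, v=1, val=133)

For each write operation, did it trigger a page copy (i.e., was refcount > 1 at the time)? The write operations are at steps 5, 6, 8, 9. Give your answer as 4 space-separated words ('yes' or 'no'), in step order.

Op 1: fork(P0) -> P1. 2 ppages; refcounts: pp0:2 pp1:2
Op 2: fork(P0) -> P2. 2 ppages; refcounts: pp0:3 pp1:3
Op 3: fork(P2) -> P3. 2 ppages; refcounts: pp0:4 pp1:4
Op 4: read(P3, v1) -> 43. No state change.
Op 5: write(P3, v0, 112). refcount(pp0)=4>1 -> COPY to pp2. 3 ppages; refcounts: pp0:3 pp1:4 pp2:1
Op 6: write(P2, v1, 104). refcount(pp1)=4>1 -> COPY to pp3. 4 ppages; refcounts: pp0:3 pp1:3 pp2:1 pp3:1
Op 7: read(P3, v1) -> 43. No state change.
Op 8: write(P2, v0, 175). refcount(pp0)=3>1 -> COPY to pp4. 5 ppages; refcounts: pp0:2 pp1:3 pp2:1 pp3:1 pp4:1
Op 9: write(P0, v1, 133). refcount(pp1)=3>1 -> COPY to pp5. 6 ppages; refcounts: pp0:2 pp1:2 pp2:1 pp3:1 pp4:1 pp5:1

yes yes yes yes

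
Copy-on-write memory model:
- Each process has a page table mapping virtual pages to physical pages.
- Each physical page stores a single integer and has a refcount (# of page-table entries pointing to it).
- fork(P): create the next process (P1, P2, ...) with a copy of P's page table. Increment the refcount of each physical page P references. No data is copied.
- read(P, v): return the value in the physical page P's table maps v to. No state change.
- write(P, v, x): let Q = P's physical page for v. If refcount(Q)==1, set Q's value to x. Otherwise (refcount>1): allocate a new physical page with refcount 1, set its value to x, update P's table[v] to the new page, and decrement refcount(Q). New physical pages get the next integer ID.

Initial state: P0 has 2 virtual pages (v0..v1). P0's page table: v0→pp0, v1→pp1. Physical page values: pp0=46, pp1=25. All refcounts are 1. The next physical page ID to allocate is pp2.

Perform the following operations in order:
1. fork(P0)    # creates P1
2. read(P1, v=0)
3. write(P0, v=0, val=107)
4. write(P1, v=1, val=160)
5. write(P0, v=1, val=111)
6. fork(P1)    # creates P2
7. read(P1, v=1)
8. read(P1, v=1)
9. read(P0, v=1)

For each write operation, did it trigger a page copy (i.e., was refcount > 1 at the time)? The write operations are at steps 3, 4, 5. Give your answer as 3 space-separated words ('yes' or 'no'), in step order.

Op 1: fork(P0) -> P1. 2 ppages; refcounts: pp0:2 pp1:2
Op 2: read(P1, v0) -> 46. No state change.
Op 3: write(P0, v0, 107). refcount(pp0)=2>1 -> COPY to pp2. 3 ppages; refcounts: pp0:1 pp1:2 pp2:1
Op 4: write(P1, v1, 160). refcount(pp1)=2>1 -> COPY to pp3. 4 ppages; refcounts: pp0:1 pp1:1 pp2:1 pp3:1
Op 5: write(P0, v1, 111). refcount(pp1)=1 -> write in place. 4 ppages; refcounts: pp0:1 pp1:1 pp2:1 pp3:1
Op 6: fork(P1) -> P2. 4 ppages; refcounts: pp0:2 pp1:1 pp2:1 pp3:2
Op 7: read(P1, v1) -> 160. No state change.
Op 8: read(P1, v1) -> 160. No state change.
Op 9: read(P0, v1) -> 111. No state change.

yes yes no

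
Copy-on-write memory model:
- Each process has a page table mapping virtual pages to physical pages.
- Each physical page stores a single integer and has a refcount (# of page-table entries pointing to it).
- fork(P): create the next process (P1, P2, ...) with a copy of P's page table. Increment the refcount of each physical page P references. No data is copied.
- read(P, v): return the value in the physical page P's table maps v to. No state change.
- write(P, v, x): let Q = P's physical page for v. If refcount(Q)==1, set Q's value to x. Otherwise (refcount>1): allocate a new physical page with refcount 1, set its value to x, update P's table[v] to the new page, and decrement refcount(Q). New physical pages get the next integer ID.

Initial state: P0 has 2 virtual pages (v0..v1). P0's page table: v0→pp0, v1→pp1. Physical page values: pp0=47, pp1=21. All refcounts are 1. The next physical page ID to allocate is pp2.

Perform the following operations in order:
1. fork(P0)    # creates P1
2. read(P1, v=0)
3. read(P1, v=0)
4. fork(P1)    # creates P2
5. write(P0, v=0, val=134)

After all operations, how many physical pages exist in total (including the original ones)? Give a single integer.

Answer: 3

Derivation:
Op 1: fork(P0) -> P1. 2 ppages; refcounts: pp0:2 pp1:2
Op 2: read(P1, v0) -> 47. No state change.
Op 3: read(P1, v0) -> 47. No state change.
Op 4: fork(P1) -> P2. 2 ppages; refcounts: pp0:3 pp1:3
Op 5: write(P0, v0, 134). refcount(pp0)=3>1 -> COPY to pp2. 3 ppages; refcounts: pp0:2 pp1:3 pp2:1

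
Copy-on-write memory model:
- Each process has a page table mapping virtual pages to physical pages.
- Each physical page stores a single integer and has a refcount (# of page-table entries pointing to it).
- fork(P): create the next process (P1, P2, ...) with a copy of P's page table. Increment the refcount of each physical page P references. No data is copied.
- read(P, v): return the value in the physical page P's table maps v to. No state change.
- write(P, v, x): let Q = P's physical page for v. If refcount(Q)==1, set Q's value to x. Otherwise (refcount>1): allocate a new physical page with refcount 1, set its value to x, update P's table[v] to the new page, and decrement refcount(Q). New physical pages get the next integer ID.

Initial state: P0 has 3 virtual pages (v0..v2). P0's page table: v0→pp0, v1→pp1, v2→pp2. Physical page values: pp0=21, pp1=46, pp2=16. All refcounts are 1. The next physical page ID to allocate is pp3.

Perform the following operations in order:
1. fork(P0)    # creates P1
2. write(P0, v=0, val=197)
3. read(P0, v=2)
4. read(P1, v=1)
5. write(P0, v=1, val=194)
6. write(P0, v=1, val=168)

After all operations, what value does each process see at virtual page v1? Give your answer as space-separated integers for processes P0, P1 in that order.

Op 1: fork(P0) -> P1. 3 ppages; refcounts: pp0:2 pp1:2 pp2:2
Op 2: write(P0, v0, 197). refcount(pp0)=2>1 -> COPY to pp3. 4 ppages; refcounts: pp0:1 pp1:2 pp2:2 pp3:1
Op 3: read(P0, v2) -> 16. No state change.
Op 4: read(P1, v1) -> 46. No state change.
Op 5: write(P0, v1, 194). refcount(pp1)=2>1 -> COPY to pp4. 5 ppages; refcounts: pp0:1 pp1:1 pp2:2 pp3:1 pp4:1
Op 6: write(P0, v1, 168). refcount(pp4)=1 -> write in place. 5 ppages; refcounts: pp0:1 pp1:1 pp2:2 pp3:1 pp4:1
P0: v1 -> pp4 = 168
P1: v1 -> pp1 = 46

Answer: 168 46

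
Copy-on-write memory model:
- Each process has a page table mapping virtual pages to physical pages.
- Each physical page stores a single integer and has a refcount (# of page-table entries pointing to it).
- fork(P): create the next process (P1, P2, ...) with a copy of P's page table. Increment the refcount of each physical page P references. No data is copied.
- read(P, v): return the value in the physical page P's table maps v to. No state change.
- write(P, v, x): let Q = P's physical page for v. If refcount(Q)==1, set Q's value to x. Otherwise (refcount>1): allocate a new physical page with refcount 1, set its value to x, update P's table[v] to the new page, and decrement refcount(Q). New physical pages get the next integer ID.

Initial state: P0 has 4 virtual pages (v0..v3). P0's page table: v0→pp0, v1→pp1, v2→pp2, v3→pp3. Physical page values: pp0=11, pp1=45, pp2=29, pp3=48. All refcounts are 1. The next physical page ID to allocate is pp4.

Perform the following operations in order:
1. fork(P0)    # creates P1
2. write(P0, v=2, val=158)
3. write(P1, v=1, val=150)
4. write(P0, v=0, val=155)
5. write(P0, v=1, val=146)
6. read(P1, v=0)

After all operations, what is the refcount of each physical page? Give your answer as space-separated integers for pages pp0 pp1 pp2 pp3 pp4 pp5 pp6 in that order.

Answer: 1 1 1 2 1 1 1

Derivation:
Op 1: fork(P0) -> P1. 4 ppages; refcounts: pp0:2 pp1:2 pp2:2 pp3:2
Op 2: write(P0, v2, 158). refcount(pp2)=2>1 -> COPY to pp4. 5 ppages; refcounts: pp0:2 pp1:2 pp2:1 pp3:2 pp4:1
Op 3: write(P1, v1, 150). refcount(pp1)=2>1 -> COPY to pp5. 6 ppages; refcounts: pp0:2 pp1:1 pp2:1 pp3:2 pp4:1 pp5:1
Op 4: write(P0, v0, 155). refcount(pp0)=2>1 -> COPY to pp6. 7 ppages; refcounts: pp0:1 pp1:1 pp2:1 pp3:2 pp4:1 pp5:1 pp6:1
Op 5: write(P0, v1, 146). refcount(pp1)=1 -> write in place. 7 ppages; refcounts: pp0:1 pp1:1 pp2:1 pp3:2 pp4:1 pp5:1 pp6:1
Op 6: read(P1, v0) -> 11. No state change.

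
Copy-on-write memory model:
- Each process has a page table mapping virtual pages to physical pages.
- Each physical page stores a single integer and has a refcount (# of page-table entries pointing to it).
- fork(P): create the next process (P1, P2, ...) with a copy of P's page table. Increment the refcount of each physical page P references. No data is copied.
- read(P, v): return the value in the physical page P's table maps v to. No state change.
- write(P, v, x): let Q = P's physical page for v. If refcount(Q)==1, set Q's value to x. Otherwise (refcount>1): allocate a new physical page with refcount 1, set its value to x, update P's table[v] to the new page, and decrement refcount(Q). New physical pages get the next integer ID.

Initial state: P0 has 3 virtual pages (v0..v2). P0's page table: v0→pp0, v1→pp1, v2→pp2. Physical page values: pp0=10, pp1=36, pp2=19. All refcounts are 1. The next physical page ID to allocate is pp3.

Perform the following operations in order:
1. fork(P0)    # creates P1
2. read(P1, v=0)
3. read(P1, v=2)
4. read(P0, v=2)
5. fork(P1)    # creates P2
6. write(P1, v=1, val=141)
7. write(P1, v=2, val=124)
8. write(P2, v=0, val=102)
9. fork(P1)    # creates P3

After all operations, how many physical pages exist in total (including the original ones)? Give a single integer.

Answer: 6

Derivation:
Op 1: fork(P0) -> P1. 3 ppages; refcounts: pp0:2 pp1:2 pp2:2
Op 2: read(P1, v0) -> 10. No state change.
Op 3: read(P1, v2) -> 19. No state change.
Op 4: read(P0, v2) -> 19. No state change.
Op 5: fork(P1) -> P2. 3 ppages; refcounts: pp0:3 pp1:3 pp2:3
Op 6: write(P1, v1, 141). refcount(pp1)=3>1 -> COPY to pp3. 4 ppages; refcounts: pp0:3 pp1:2 pp2:3 pp3:1
Op 7: write(P1, v2, 124). refcount(pp2)=3>1 -> COPY to pp4. 5 ppages; refcounts: pp0:3 pp1:2 pp2:2 pp3:1 pp4:1
Op 8: write(P2, v0, 102). refcount(pp0)=3>1 -> COPY to pp5. 6 ppages; refcounts: pp0:2 pp1:2 pp2:2 pp3:1 pp4:1 pp5:1
Op 9: fork(P1) -> P3. 6 ppages; refcounts: pp0:3 pp1:2 pp2:2 pp3:2 pp4:2 pp5:1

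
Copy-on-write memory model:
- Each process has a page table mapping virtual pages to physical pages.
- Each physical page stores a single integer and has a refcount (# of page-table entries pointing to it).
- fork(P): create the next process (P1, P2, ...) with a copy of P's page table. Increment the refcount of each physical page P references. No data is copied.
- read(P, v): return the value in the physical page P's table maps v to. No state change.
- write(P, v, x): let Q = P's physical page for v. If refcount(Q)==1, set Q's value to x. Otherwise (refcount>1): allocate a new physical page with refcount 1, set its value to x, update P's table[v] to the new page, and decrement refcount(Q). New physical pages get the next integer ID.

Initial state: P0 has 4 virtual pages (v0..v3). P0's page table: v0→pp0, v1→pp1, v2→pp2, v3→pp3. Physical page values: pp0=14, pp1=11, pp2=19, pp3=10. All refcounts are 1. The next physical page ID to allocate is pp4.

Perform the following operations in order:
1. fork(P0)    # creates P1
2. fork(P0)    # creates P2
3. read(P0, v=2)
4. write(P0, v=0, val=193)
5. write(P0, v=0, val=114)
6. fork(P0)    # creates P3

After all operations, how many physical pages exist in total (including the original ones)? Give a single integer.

Answer: 5

Derivation:
Op 1: fork(P0) -> P1. 4 ppages; refcounts: pp0:2 pp1:2 pp2:2 pp3:2
Op 2: fork(P0) -> P2. 4 ppages; refcounts: pp0:3 pp1:3 pp2:3 pp3:3
Op 3: read(P0, v2) -> 19. No state change.
Op 4: write(P0, v0, 193). refcount(pp0)=3>1 -> COPY to pp4. 5 ppages; refcounts: pp0:2 pp1:3 pp2:3 pp3:3 pp4:1
Op 5: write(P0, v0, 114). refcount(pp4)=1 -> write in place. 5 ppages; refcounts: pp0:2 pp1:3 pp2:3 pp3:3 pp4:1
Op 6: fork(P0) -> P3. 5 ppages; refcounts: pp0:2 pp1:4 pp2:4 pp3:4 pp4:2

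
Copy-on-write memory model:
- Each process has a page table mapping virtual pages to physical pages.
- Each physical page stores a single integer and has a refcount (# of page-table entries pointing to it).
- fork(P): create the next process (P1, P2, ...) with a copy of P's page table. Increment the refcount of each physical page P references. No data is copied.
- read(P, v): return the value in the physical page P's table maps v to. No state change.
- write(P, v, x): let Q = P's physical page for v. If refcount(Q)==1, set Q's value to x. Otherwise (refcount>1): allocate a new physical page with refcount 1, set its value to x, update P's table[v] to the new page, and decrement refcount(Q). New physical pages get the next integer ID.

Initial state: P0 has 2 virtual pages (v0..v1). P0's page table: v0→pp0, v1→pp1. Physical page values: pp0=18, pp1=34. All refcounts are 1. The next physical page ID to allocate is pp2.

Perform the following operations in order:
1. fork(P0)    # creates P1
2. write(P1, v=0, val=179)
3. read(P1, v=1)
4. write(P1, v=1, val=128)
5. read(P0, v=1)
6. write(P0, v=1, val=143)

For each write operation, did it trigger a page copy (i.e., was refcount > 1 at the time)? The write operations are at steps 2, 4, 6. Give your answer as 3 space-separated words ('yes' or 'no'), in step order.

Op 1: fork(P0) -> P1. 2 ppages; refcounts: pp0:2 pp1:2
Op 2: write(P1, v0, 179). refcount(pp0)=2>1 -> COPY to pp2. 3 ppages; refcounts: pp0:1 pp1:2 pp2:1
Op 3: read(P1, v1) -> 34. No state change.
Op 4: write(P1, v1, 128). refcount(pp1)=2>1 -> COPY to pp3. 4 ppages; refcounts: pp0:1 pp1:1 pp2:1 pp3:1
Op 5: read(P0, v1) -> 34. No state change.
Op 6: write(P0, v1, 143). refcount(pp1)=1 -> write in place. 4 ppages; refcounts: pp0:1 pp1:1 pp2:1 pp3:1

yes yes no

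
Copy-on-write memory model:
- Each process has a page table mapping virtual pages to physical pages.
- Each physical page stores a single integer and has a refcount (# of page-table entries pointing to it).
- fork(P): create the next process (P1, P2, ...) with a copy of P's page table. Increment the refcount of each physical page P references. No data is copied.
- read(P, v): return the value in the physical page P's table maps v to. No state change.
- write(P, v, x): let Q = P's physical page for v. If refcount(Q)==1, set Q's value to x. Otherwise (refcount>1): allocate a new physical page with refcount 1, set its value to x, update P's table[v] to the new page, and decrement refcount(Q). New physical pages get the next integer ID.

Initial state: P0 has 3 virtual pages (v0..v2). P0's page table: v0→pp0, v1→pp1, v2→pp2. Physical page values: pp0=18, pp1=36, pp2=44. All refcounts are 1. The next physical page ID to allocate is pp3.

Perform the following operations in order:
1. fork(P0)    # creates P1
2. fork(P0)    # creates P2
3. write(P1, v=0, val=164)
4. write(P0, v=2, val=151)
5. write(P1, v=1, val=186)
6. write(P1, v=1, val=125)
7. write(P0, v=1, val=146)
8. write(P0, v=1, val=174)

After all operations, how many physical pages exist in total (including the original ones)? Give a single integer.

Op 1: fork(P0) -> P1. 3 ppages; refcounts: pp0:2 pp1:2 pp2:2
Op 2: fork(P0) -> P2. 3 ppages; refcounts: pp0:3 pp1:3 pp2:3
Op 3: write(P1, v0, 164). refcount(pp0)=3>1 -> COPY to pp3. 4 ppages; refcounts: pp0:2 pp1:3 pp2:3 pp3:1
Op 4: write(P0, v2, 151). refcount(pp2)=3>1 -> COPY to pp4. 5 ppages; refcounts: pp0:2 pp1:3 pp2:2 pp3:1 pp4:1
Op 5: write(P1, v1, 186). refcount(pp1)=3>1 -> COPY to pp5. 6 ppages; refcounts: pp0:2 pp1:2 pp2:2 pp3:1 pp4:1 pp5:1
Op 6: write(P1, v1, 125). refcount(pp5)=1 -> write in place. 6 ppages; refcounts: pp0:2 pp1:2 pp2:2 pp3:1 pp4:1 pp5:1
Op 7: write(P0, v1, 146). refcount(pp1)=2>1 -> COPY to pp6. 7 ppages; refcounts: pp0:2 pp1:1 pp2:2 pp3:1 pp4:1 pp5:1 pp6:1
Op 8: write(P0, v1, 174). refcount(pp6)=1 -> write in place. 7 ppages; refcounts: pp0:2 pp1:1 pp2:2 pp3:1 pp4:1 pp5:1 pp6:1

Answer: 7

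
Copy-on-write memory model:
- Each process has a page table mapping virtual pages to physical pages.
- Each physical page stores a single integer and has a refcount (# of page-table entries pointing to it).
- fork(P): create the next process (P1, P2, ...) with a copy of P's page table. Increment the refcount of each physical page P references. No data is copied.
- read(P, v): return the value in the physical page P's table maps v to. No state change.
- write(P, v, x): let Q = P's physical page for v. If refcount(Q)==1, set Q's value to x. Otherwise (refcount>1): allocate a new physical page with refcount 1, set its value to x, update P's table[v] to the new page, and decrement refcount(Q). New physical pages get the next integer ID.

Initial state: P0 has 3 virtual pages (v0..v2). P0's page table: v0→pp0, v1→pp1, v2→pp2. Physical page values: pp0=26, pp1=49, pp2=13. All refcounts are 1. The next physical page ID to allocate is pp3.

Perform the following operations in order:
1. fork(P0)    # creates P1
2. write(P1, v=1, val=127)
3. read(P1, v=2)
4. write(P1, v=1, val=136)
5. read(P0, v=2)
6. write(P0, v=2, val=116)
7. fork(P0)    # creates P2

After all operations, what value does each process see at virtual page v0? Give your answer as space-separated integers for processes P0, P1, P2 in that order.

Answer: 26 26 26

Derivation:
Op 1: fork(P0) -> P1. 3 ppages; refcounts: pp0:2 pp1:2 pp2:2
Op 2: write(P1, v1, 127). refcount(pp1)=2>1 -> COPY to pp3. 4 ppages; refcounts: pp0:2 pp1:1 pp2:2 pp3:1
Op 3: read(P1, v2) -> 13. No state change.
Op 4: write(P1, v1, 136). refcount(pp3)=1 -> write in place. 4 ppages; refcounts: pp0:2 pp1:1 pp2:2 pp3:1
Op 5: read(P0, v2) -> 13. No state change.
Op 6: write(P0, v2, 116). refcount(pp2)=2>1 -> COPY to pp4. 5 ppages; refcounts: pp0:2 pp1:1 pp2:1 pp3:1 pp4:1
Op 7: fork(P0) -> P2. 5 ppages; refcounts: pp0:3 pp1:2 pp2:1 pp3:1 pp4:2
P0: v0 -> pp0 = 26
P1: v0 -> pp0 = 26
P2: v0 -> pp0 = 26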